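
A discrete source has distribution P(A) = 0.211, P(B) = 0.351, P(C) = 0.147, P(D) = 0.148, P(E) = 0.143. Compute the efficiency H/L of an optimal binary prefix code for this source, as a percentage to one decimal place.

Entropy H = −Σ p log₂ p ≈ 2.2196 bits.
Huffman merges: 143/1000+147/1000→29/100; 37/250+211/1000→359/1000; 29/100+351/1000→641/1000; 359/1000+641/1000→1. L = 229/100 ≈ 2.2900.
Efficiency = H/L = 2.2196/2.2900 = 96.9%.

96.9%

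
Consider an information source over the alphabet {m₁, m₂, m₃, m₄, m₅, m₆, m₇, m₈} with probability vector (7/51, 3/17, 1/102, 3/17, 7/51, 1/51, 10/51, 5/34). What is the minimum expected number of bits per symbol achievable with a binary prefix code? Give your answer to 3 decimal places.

2.824 bits/symbol

Repeatedly combine the two least-probable nodes; the expected code length is the sum of the merged weights.
merge 1/102 + 1/51 → 1/34
merge 1/34 + 7/51 → 1/6
merge 7/51 + 5/34 → 29/102
merge 1/6 + 3/17 → 35/102
merge 3/17 + 10/51 → 19/51
merge 29/102 + 35/102 → 32/51
merge 19/51 + 32/51 → 1
L = 1/34 + 1/6 + 29/102 + 35/102 + 19/51 + 32/51 + 1 = 48/17 ≈ 2.824 bits/symbol.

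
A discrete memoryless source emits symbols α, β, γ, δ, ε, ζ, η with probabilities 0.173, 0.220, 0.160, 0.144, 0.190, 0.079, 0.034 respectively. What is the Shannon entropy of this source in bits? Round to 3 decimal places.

2.654 bits

H = −Σ pᵢ log₂ pᵢ.
−0.173·log₂(0.173) = 0.4379
−0.220·log₂(0.220) = 0.4806
−0.160·log₂(0.160) = 0.4230
−0.144·log₂(0.144) = 0.4026
−0.190·log₂(0.190) = 0.4552
−0.079·log₂(0.079) = 0.2893
−0.034·log₂(0.034) = 0.1659
Sum ≈ 2.6545 → 2.654 bits.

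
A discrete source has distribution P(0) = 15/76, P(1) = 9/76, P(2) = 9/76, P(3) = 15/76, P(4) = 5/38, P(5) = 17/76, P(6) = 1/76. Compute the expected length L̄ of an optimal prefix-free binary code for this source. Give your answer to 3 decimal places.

2.711 bits/symbol

Repeatedly combine the two least-probable nodes; the expected code length is the sum of the merged weights.
merge 1/76 + 9/76 → 5/38
merge 9/76 + 5/38 → 1/4
merge 5/38 + 15/76 → 25/76
merge 15/76 + 17/76 → 8/19
merge 1/4 + 25/76 → 11/19
merge 8/19 + 11/19 → 1
L = 5/38 + 1/4 + 25/76 + 8/19 + 11/19 + 1 = 103/38 ≈ 2.711 bits/symbol.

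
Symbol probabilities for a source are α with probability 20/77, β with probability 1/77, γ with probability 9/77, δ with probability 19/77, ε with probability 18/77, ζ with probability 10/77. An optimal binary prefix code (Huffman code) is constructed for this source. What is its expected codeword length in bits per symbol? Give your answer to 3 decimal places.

Repeatedly combine the two least-probable nodes; the expected code length is the sum of the merged weights.
merge 1/77 + 9/77 → 10/77
merge 10/77 + 10/77 → 20/77
merge 18/77 + 19/77 → 37/77
merge 20/77 + 20/77 → 40/77
merge 37/77 + 40/77 → 1
L = 10/77 + 20/77 + 37/77 + 40/77 + 1 = 184/77 ≈ 2.390 bits/symbol.

2.390 bits/symbol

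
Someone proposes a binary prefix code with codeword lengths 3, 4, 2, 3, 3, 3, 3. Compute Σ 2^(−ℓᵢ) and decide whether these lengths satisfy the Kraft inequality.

With common denominator 2^4 = 16: Σ 2^(−ℓᵢ) = 2/16 + 1/16 + 4/16 + 2/16 + 2/16 + 2/16 + 2/16 = 15/16 = 0.9375.
Kraft's inequality requires Σ ≤ 1; here Σ = 0.9375 ≤ 1, so such a prefix code exists.

0.9375; yes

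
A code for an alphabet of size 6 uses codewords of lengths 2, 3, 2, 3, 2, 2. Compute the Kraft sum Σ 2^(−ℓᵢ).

With common denominator 2^3 = 8: Σ 2^(−ℓᵢ) = 2/8 + 1/8 + 2/8 + 1/8 + 2/8 + 2/8 = 10/8 = 1.25.

1.25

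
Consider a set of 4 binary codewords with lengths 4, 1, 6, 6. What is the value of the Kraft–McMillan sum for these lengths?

With common denominator 2^6 = 64: Σ 2^(−ℓᵢ) = 4/64 + 32/64 + 1/64 + 1/64 = 38/64 = 0.59375.

0.59375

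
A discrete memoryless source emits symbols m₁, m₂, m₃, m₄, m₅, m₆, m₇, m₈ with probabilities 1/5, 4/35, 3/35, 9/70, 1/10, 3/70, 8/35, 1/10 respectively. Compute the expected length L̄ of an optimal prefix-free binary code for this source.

Repeatedly combine the two least-probable nodes; the expected code length is the sum of the merged weights.
merge 3/70 + 3/35 → 9/70
merge 1/10 + 1/10 → 1/5
merge 4/35 + 9/70 → 17/70
merge 9/70 + 1/5 → 23/70
merge 1/5 + 8/35 → 3/7
merge 17/70 + 23/70 → 4/7
merge 3/7 + 4/7 → 1
L = 9/70 + 1/5 + 17/70 + 23/70 + 3/7 + 4/7 + 1 = 29/10 = 2.9 bits/symbol.

2.9 bits/symbol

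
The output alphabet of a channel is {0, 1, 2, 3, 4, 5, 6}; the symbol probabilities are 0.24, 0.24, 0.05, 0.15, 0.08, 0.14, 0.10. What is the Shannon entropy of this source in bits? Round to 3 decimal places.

H = −Σ pᵢ log₂ pᵢ.
−0.24·log₂(0.24) = 0.4941
−0.24·log₂(0.24) = 0.4941
−0.05·log₂(0.05) = 0.2161
−0.15·log₂(0.15) = 0.4105
−0.08·log₂(0.08) = 0.2915
−0.14·log₂(0.14) = 0.3971
−0.10·log₂(0.10) = 0.3322
Sum ≈ 2.6357 → 2.636 bits.

2.636 bits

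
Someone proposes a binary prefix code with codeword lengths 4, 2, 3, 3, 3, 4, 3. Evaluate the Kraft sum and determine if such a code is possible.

With common denominator 2^4 = 16: Σ 2^(−ℓᵢ) = 1/16 + 4/16 + 2/16 + 2/16 + 2/16 + 1/16 + 2/16 = 14/16 = 0.875.
Kraft's inequality requires Σ ≤ 1; here Σ = 0.875 ≤ 1, so such a prefix code exists.

0.875; yes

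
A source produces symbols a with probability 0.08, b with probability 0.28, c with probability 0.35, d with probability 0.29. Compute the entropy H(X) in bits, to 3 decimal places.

H = −Σ pᵢ log₂ pᵢ.
−0.08·log₂(0.08) = 0.2915
−0.28·log₂(0.28) = 0.5142
−0.35·log₂(0.35) = 0.5301
−0.29·log₂(0.29) = 0.5179
Sum ≈ 1.8537 → 1.854 bits.

1.854 bits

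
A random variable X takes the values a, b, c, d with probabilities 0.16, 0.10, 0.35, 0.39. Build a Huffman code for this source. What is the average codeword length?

1.87 bits/symbol

Repeatedly combine the two least-probable nodes; the expected code length is the sum of the merged weights.
merge 1/10 + 4/25 → 13/50
merge 13/50 + 7/20 → 61/100
merge 39/100 + 61/100 → 1
L = 13/50 + 61/100 + 1 = 187/100 = 1.87 bits/symbol.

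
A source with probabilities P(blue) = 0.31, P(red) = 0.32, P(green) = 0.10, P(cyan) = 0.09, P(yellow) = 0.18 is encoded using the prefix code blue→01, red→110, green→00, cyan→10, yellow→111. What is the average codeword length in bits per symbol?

L̄ = Σ pᵢ·ℓᵢ = 0.31·2 + 0.32·3 + 0.10·2 + 0.09·2 + 0.18·3 = 2.5 bits/symbol.

2.5 bits/symbol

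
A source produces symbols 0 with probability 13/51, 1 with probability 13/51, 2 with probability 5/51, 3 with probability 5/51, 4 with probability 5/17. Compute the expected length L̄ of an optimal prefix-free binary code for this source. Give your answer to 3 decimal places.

Repeatedly combine the two least-probable nodes; the expected code length is the sum of the merged weights.
merge 5/51 + 5/51 → 10/51
merge 10/51 + 13/51 → 23/51
merge 13/51 + 5/17 → 28/51
merge 23/51 + 28/51 → 1
L = 10/51 + 23/51 + 28/51 + 1 = 112/51 ≈ 2.196 bits/symbol.

2.196 bits/symbol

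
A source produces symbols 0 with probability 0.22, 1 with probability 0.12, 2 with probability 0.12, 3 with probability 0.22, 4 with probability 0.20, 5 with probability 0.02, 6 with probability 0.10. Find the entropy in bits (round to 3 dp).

H = −Σ pᵢ log₂ pᵢ.
−0.22·log₂(0.22) = 0.4806
−0.12·log₂(0.12) = 0.3671
−0.12·log₂(0.12) = 0.3671
−0.22·log₂(0.22) = 0.4806
−0.20·log₂(0.20) = 0.4644
−0.02·log₂(0.02) = 0.1129
−0.10·log₂(0.10) = 0.3322
Sum ≈ 2.6047 → 2.605 bits.

2.605 bits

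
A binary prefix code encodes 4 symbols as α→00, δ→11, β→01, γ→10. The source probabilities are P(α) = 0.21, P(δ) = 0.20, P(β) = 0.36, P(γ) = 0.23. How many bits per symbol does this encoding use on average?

2 bits/symbol

L̄ = Σ pᵢ·ℓᵢ = 0.21·2 + 0.20·2 + 0.36·2 + 0.23·2 = 2 bits/symbol.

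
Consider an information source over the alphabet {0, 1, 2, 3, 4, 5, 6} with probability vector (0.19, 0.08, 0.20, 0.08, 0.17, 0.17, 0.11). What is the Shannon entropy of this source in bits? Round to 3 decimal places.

H = −Σ pᵢ log₂ pᵢ.
−0.19·log₂(0.19) = 0.4552
−0.08·log₂(0.08) = 0.2915
−0.20·log₂(0.20) = 0.4644
−0.08·log₂(0.08) = 0.2915
−0.17·log₂(0.17) = 0.4346
−0.17·log₂(0.17) = 0.4346
−0.11·log₂(0.11) = 0.3503
Sum ≈ 2.7221 → 2.722 bits.

2.722 bits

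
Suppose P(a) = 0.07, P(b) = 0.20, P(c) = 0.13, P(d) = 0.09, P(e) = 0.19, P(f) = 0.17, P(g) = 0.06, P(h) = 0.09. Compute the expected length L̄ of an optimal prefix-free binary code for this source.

Repeatedly combine the two least-probable nodes; the expected code length is the sum of the merged weights.
merge 3/50 + 7/100 → 13/100
merge 9/100 + 9/100 → 9/50
merge 13/100 + 13/100 → 13/50
merge 17/100 + 9/50 → 7/20
merge 19/100 + 1/5 → 39/100
merge 13/50 + 7/20 → 61/100
merge 39/100 + 61/100 → 1
L = 13/100 + 9/50 + 13/50 + 7/20 + 39/100 + 61/100 + 1 = 73/25 = 2.92 bits/symbol.

2.92 bits/symbol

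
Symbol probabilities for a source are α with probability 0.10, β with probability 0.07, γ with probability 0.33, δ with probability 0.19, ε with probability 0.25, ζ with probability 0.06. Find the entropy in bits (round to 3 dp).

2.327 bits

H = −Σ pᵢ log₂ pᵢ.
−0.10·log₂(0.10) = 0.3322
−0.07·log₂(0.07) = 0.2686
−0.33·log₂(0.33) = 0.5278
−0.19·log₂(0.19) = 0.4552
−0.25·log₂(0.25) = 0.5000
−0.06·log₂(0.06) = 0.2435
Sum ≈ 2.3273 → 2.327 bits.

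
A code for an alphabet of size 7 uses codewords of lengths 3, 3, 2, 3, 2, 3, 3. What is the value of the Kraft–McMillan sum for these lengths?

1.125

With common denominator 2^3 = 8: Σ 2^(−ℓᵢ) = 1/8 + 1/8 + 2/8 + 1/8 + 2/8 + 1/8 + 1/8 = 9/8 = 1.125.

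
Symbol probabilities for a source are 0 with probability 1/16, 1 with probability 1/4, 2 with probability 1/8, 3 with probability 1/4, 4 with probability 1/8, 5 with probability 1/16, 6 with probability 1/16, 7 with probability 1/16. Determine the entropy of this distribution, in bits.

2.75 bits

Each probability is a power of 1/2, so log₂(1/p) is an integer.
H = Σ p·log₂(1/p) = 1/16·4 + 1/4·2 + 1/8·3 + 1/4·2 + 1/8·3 + 1/16·4 + 1/16·4 + 1/16·4 = 2.75 bits.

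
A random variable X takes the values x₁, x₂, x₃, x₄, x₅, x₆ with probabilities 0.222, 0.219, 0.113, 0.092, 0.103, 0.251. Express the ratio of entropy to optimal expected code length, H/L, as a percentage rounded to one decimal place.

98.8%

Entropy H = −Σ p log₂ p ≈ 2.4723 bits.
Huffman merges: 23/250+103/1000→39/200; 113/1000+39/200→77/250; 219/1000+111/500→441/1000; 251/1000+77/250→559/1000; 441/1000+559/1000→1. L = 2503/1000 ≈ 2.5030.
Efficiency = H/L = 2.4723/2.5030 = 98.8%.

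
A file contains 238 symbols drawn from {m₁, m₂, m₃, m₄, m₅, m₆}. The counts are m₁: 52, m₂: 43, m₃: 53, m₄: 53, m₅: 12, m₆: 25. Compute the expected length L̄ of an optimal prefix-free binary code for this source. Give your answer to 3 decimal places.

Probabilities are the counts divided by 238.
Repeatedly combine the two least-probable nodes; the expected code length is the sum of the merged weights.
merge 6/119 + 25/238 → 37/238
merge 37/238 + 43/238 → 40/119
merge 26/119 + 53/238 → 15/34
merge 53/238 + 40/119 → 19/34
merge 15/34 + 19/34 → 1
L = 37/238 + 40/119 + 15/34 + 19/34 + 1 = 593/238 ≈ 2.492 bits/symbol.

2.492 bits/symbol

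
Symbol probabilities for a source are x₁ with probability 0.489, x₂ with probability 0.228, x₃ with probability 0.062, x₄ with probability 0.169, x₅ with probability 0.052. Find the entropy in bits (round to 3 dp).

H = −Σ pᵢ log₂ pᵢ.
−0.489·log₂(0.489) = 0.5047
−0.228·log₂(0.228) = 0.4863
−0.062·log₂(0.062) = 0.2487
−0.169·log₂(0.169) = 0.4335
−0.052·log₂(0.052) = 0.2218
Sum ≈ 1.8950 → 1.895 bits.

1.895 bits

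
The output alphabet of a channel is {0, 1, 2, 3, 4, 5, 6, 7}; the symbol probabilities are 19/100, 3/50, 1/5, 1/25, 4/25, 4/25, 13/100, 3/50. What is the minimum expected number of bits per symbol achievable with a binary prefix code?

2.87 bits/symbol

Repeatedly combine the two least-probable nodes; the expected code length is the sum of the merged weights.
merge 1/25 + 3/50 → 1/10
merge 3/50 + 1/10 → 4/25
merge 13/100 + 4/25 → 29/100
merge 4/25 + 4/25 → 8/25
merge 19/100 + 1/5 → 39/100
merge 29/100 + 8/25 → 61/100
merge 39/100 + 61/100 → 1
L = 1/10 + 4/25 + 29/100 + 8/25 + 39/100 + 61/100 + 1 = 287/100 = 2.87 bits/symbol.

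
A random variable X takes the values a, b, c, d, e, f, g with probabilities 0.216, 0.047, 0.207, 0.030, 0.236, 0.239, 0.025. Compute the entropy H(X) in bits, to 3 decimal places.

H = −Σ pᵢ log₂ pᵢ.
−0.216·log₂(0.216) = 0.4776
−0.047·log₂(0.047) = 0.2073
−0.207·log₂(0.207) = 0.4704
−0.030·log₂(0.030) = 0.1518
−0.236·log₂(0.236) = 0.4916
−0.239·log₂(0.239) = 0.4935
−0.025·log₂(0.025) = 0.1330
Sum ≈ 2.4252 → 2.425 bits.

2.425 bits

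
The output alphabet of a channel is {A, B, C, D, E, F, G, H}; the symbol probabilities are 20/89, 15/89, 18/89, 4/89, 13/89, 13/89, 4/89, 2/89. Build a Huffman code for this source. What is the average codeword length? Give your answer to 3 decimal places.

Repeatedly combine the two least-probable nodes; the expected code length is the sum of the merged weights.
merge 2/89 + 4/89 → 6/89
merge 4/89 + 6/89 → 10/89
merge 10/89 + 13/89 → 23/89
merge 13/89 + 15/89 → 28/89
merge 18/89 + 20/89 → 38/89
merge 23/89 + 28/89 → 51/89
merge 38/89 + 51/89 → 1
L = 6/89 + 10/89 + 23/89 + 28/89 + 38/89 + 51/89 + 1 = 245/89 ≈ 2.753 bits/symbol.

2.753 bits/symbol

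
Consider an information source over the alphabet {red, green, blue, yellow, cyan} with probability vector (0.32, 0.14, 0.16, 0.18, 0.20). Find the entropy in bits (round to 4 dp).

H = −Σ pᵢ log₂ pᵢ.
−0.32·log₂(0.32) = 0.5260
−0.14·log₂(0.14) = 0.3971
−0.16·log₂(0.16) = 0.4230
−0.18·log₂(0.18) = 0.4453
−0.20·log₂(0.20) = 0.4644
Sum ≈ 2.2559 → 2.2559 bits.

2.2559 bits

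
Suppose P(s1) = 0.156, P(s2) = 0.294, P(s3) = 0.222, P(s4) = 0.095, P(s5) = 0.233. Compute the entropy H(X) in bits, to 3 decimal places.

2.232 bits

H = −Σ pᵢ log₂ pᵢ.
−0.156·log₂(0.156) = 0.4181
−0.294·log₂(0.294) = 0.5192
−0.222·log₂(0.222) = 0.4820
−0.095·log₂(0.095) = 0.3226
−0.233·log₂(0.233) = 0.4897
Sum ≈ 2.2317 → 2.232 bits.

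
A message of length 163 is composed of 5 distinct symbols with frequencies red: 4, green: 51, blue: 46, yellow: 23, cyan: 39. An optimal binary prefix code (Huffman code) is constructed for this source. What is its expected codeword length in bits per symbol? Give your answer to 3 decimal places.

Probabilities are the counts divided by 163.
Repeatedly combine the two least-probable nodes; the expected code length is the sum of the merged weights.
merge 4/163 + 23/163 → 27/163
merge 27/163 + 39/163 → 66/163
merge 46/163 + 51/163 → 97/163
merge 66/163 + 97/163 → 1
L = 27/163 + 66/163 + 97/163 + 1 = 353/163 ≈ 2.166 bits/symbol.

2.166 bits/symbol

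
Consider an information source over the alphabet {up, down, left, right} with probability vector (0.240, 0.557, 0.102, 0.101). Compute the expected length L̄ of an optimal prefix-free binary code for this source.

Repeatedly combine the two least-probable nodes; the expected code length is the sum of the merged weights.
merge 101/1000 + 51/500 → 203/1000
merge 203/1000 + 6/25 → 443/1000
merge 443/1000 + 557/1000 → 1
L = 203/1000 + 443/1000 + 1 = 823/500 = 1.646 bits/symbol.

1.646 bits/symbol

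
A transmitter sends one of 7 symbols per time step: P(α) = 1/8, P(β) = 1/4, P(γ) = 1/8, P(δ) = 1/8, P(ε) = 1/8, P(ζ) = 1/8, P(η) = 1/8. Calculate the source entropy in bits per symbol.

2.75 bits

Each probability is a power of 1/2, so log₂(1/p) is an integer.
H = Σ p·log₂(1/p) = 1/8·3 + 1/4·2 + 1/8·3 + 1/8·3 + 1/8·3 + 1/8·3 + 1/8·3 = 2.75 bits.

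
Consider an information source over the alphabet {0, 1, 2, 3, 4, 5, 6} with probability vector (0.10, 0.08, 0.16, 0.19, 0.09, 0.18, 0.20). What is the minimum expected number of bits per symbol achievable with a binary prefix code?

2.78 bits/symbol

Repeatedly combine the two least-probable nodes; the expected code length is the sum of the merged weights.
merge 2/25 + 9/100 → 17/100
merge 1/10 + 4/25 → 13/50
merge 17/100 + 9/50 → 7/20
merge 19/100 + 1/5 → 39/100
merge 13/50 + 7/20 → 61/100
merge 39/100 + 61/100 → 1
L = 17/100 + 13/50 + 7/20 + 39/100 + 61/100 + 1 = 139/50 = 2.78 bits/symbol.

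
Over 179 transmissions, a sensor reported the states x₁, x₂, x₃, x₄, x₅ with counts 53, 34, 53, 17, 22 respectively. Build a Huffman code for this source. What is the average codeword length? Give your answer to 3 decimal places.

Probabilities are the counts divided by 179.
Repeatedly combine the two least-probable nodes; the expected code length is the sum of the merged weights.
merge 17/179 + 22/179 → 39/179
merge 34/179 + 39/179 → 73/179
merge 53/179 + 53/179 → 106/179
merge 73/179 + 106/179 → 1
L = 39/179 + 73/179 + 106/179 + 1 = 397/179 ≈ 2.218 bits/symbol.

2.218 bits/symbol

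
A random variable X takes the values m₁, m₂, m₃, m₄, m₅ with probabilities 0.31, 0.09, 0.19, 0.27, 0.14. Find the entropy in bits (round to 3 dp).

H = −Σ pᵢ log₂ pᵢ.
−0.31·log₂(0.31) = 0.5238
−0.09·log₂(0.09) = 0.3127
−0.19·log₂(0.19) = 0.4552
−0.27·log₂(0.27) = 0.5100
−0.14·log₂(0.14) = 0.3971
Sum ≈ 2.1988 → 2.199 bits.

2.199 bits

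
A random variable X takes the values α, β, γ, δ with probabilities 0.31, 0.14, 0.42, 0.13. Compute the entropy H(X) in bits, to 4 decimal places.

H = −Σ pᵢ log₂ pᵢ.
−0.31·log₂(0.31) = 0.5238
−0.14·log₂(0.14) = 0.3971
−0.42·log₂(0.42) = 0.5256
−0.13·log₂(0.13) = 0.3826
Sum ≈ 1.8292 → 1.8292 bits.

1.8292 bits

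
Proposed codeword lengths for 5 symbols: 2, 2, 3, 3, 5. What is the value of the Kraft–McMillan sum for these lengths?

With common denominator 2^5 = 32: Σ 2^(−ℓᵢ) = 8/32 + 8/32 + 4/32 + 4/32 + 1/32 = 25/32 = 0.78125.

0.78125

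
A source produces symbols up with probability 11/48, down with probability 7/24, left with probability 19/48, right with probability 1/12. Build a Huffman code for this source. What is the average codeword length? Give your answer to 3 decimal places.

Repeatedly combine the two least-probable nodes; the expected code length is the sum of the merged weights.
merge 1/12 + 11/48 → 5/16
merge 7/24 + 5/16 → 29/48
merge 19/48 + 29/48 → 1
L = 5/16 + 29/48 + 1 = 23/12 ≈ 1.917 bits/symbol.

1.917 bits/symbol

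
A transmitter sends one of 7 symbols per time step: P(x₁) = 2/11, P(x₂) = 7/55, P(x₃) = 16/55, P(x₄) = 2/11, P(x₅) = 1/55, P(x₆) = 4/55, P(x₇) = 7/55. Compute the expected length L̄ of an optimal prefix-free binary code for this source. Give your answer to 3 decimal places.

Repeatedly combine the two least-probable nodes; the expected code length is the sum of the merged weights.
merge 1/55 + 4/55 → 1/11
merge 1/11 + 7/55 → 12/55
merge 7/55 + 2/11 → 17/55
merge 2/11 + 12/55 → 2/5
merge 16/55 + 17/55 → 3/5
merge 2/5 + 3/5 → 1
L = 1/11 + 12/55 + 17/55 + 2/5 + 3/5 + 1 = 144/55 ≈ 2.618 bits/symbol.

2.618 bits/symbol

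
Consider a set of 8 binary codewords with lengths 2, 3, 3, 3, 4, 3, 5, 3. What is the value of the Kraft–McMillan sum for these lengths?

0.96875

With common denominator 2^5 = 32: Σ 2^(−ℓᵢ) = 8/32 + 4/32 + 4/32 + 4/32 + 2/32 + 4/32 + 1/32 + 4/32 = 31/32 = 0.96875.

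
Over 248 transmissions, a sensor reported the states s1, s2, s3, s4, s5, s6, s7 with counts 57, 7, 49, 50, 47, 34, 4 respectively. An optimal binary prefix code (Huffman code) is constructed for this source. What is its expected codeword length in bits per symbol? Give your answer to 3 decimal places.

2.597 bits/symbol

Probabilities are the counts divided by 248.
Repeatedly combine the two least-probable nodes; the expected code length is the sum of the merged weights.
merge 1/62 + 7/248 → 11/248
merge 11/248 + 17/124 → 45/248
merge 45/248 + 47/248 → 23/62
merge 49/248 + 25/124 → 99/248
merge 57/248 + 23/62 → 149/248
merge 99/248 + 149/248 → 1
L = 11/248 + 45/248 + 23/62 + 99/248 + 149/248 + 1 = 161/62 ≈ 2.597 bits/symbol.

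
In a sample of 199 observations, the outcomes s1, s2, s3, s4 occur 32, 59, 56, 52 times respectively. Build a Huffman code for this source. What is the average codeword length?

2 bits/symbol

Probabilities are the counts divided by 199.
Repeatedly combine the two least-probable nodes; the expected code length is the sum of the merged weights.
merge 32/199 + 52/199 → 84/199
merge 56/199 + 59/199 → 115/199
merge 84/199 + 115/199 → 1
L = 84/199 + 115/199 + 1 = 2 bits/symbol.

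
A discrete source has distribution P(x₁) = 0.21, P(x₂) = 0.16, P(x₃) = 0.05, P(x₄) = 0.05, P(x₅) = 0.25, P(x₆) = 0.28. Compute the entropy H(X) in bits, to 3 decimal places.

2.342 bits

H = −Σ pᵢ log₂ pᵢ.
−0.21·log₂(0.21) = 0.4728
−0.16·log₂(0.16) = 0.4230
−0.05·log₂(0.05) = 0.2161
−0.05·log₂(0.05) = 0.2161
−0.25·log₂(0.25) = 0.5000
−0.28·log₂(0.28) = 0.5142
Sum ≈ 2.3423 → 2.342 bits.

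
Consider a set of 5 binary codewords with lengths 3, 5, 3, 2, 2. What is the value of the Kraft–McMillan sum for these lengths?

With common denominator 2^5 = 32: Σ 2^(−ℓᵢ) = 4/32 + 1/32 + 4/32 + 8/32 + 8/32 = 25/32 = 0.78125.

0.78125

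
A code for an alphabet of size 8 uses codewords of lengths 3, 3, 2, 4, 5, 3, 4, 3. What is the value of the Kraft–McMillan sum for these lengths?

With common denominator 2^5 = 32: Σ 2^(−ℓᵢ) = 4/32 + 4/32 + 8/32 + 2/32 + 1/32 + 4/32 + 2/32 + 4/32 = 29/32 = 0.90625.

0.90625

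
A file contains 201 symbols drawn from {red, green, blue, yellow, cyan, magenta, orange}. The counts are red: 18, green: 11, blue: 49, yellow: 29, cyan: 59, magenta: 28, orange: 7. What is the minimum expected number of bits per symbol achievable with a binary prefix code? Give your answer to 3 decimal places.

Probabilities are the counts divided by 201.
Repeatedly combine the two least-probable nodes; the expected code length is the sum of the merged weights.
merge 7/201 + 11/201 → 6/67
merge 6/67 + 6/67 → 12/67
merge 28/201 + 29/201 → 19/67
merge 12/67 + 49/201 → 85/201
merge 19/67 + 59/201 → 116/201
merge 85/201 + 116/201 → 1
L = 6/67 + 12/67 + 19/67 + 85/201 + 116/201 + 1 = 171/67 ≈ 2.552 bits/symbol.

2.552 bits/symbol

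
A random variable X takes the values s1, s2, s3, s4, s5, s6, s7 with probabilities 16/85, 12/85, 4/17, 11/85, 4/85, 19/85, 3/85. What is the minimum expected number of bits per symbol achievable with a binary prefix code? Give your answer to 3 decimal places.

Repeatedly combine the two least-probable nodes; the expected code length is the sum of the merged weights.
merge 3/85 + 4/85 → 7/85
merge 7/85 + 11/85 → 18/85
merge 12/85 + 16/85 → 28/85
merge 18/85 + 19/85 → 37/85
merge 4/17 + 28/85 → 48/85
merge 37/85 + 48/85 → 1
L = 7/85 + 18/85 + 28/85 + 37/85 + 48/85 + 1 = 223/85 ≈ 2.624 bits/symbol.

2.624 bits/symbol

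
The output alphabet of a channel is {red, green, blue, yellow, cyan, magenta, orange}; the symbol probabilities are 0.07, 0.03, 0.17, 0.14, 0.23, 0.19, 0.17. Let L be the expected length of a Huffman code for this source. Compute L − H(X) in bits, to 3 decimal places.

0.051 bits

Entropy H = −Σ p log₂ p ≈ 2.6295 bits.
Huffman merges: 3/100+7/100→1/10; 1/10+7/50→6/25; 17/100+17/100→17/50; 19/100+23/100→21/50; 6/25+17/50→29/50; 21/50+29/50→1. L = 67/25 ≈ 2.6800.
L − H = 2.6800 − 2.6295 = 0.051 bits.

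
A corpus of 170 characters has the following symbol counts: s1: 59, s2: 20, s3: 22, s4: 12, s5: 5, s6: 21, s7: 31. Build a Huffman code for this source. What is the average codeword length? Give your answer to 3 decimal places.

2.571 bits/symbol

Probabilities are the counts divided by 170.
Repeatedly combine the two least-probable nodes; the expected code length is the sum of the merged weights.
merge 1/34 + 6/85 → 1/10
merge 1/10 + 2/17 → 37/170
merge 21/170 + 11/85 → 43/170
merge 31/170 + 37/170 → 2/5
merge 43/170 + 59/170 → 3/5
merge 2/5 + 3/5 → 1
L = 1/10 + 37/170 + 43/170 + 2/5 + 3/5 + 1 = 437/170 ≈ 2.571 bits/symbol.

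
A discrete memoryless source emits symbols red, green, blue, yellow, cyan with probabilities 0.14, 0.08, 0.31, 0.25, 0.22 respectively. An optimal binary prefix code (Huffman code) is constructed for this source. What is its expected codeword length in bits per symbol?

2.22 bits/symbol

Repeatedly combine the two least-probable nodes; the expected code length is the sum of the merged weights.
merge 2/25 + 7/50 → 11/50
merge 11/50 + 11/50 → 11/25
merge 1/4 + 31/100 → 14/25
merge 11/25 + 14/25 → 1
L = 11/50 + 11/25 + 14/25 + 1 = 111/50 = 2.22 bits/symbol.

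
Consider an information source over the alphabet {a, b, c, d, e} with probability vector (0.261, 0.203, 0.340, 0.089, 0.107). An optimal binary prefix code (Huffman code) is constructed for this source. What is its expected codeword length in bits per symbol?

Repeatedly combine the two least-probable nodes; the expected code length is the sum of the merged weights.
merge 89/1000 + 107/1000 → 49/250
merge 49/250 + 203/1000 → 399/1000
merge 261/1000 + 17/50 → 601/1000
merge 399/1000 + 601/1000 → 1
L = 49/250 + 399/1000 + 601/1000 + 1 = 549/250 = 2.196 bits/symbol.

2.196 bits/symbol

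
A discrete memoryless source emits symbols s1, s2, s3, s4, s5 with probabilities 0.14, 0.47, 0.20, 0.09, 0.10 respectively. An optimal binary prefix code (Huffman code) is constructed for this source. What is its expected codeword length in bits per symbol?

2.05 bits/symbol

Repeatedly combine the two least-probable nodes; the expected code length is the sum of the merged weights.
merge 9/100 + 1/10 → 19/100
merge 7/50 + 19/100 → 33/100
merge 1/5 + 33/100 → 53/100
merge 47/100 + 53/100 → 1
L = 19/100 + 33/100 + 53/100 + 1 = 41/20 = 2.05 bits/symbol.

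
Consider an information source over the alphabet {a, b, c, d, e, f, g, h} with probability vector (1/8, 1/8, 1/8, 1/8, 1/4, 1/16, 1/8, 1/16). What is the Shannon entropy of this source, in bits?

Each probability is a power of 1/2, so log₂(1/p) is an integer.
H = Σ p·log₂(1/p) = 1/8·3 + 1/8·3 + 1/8·3 + 1/8·3 + 1/4·2 + 1/16·4 + 1/8·3 + 1/16·4 = 2.875 bits.

2.875 bits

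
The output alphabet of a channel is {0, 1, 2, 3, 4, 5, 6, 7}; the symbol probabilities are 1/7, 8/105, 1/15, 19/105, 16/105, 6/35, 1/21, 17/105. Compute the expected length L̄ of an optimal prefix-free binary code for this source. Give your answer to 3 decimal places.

2.933 bits/symbol

Repeatedly combine the two least-probable nodes; the expected code length is the sum of the merged weights.
merge 1/21 + 1/15 → 4/35
merge 8/105 + 4/35 → 4/21
merge 1/7 + 16/105 → 31/105
merge 17/105 + 6/35 → 1/3
merge 19/105 + 4/21 → 13/35
merge 31/105 + 1/3 → 22/35
merge 13/35 + 22/35 → 1
L = 4/35 + 4/21 + 31/105 + 1/3 + 13/35 + 22/35 + 1 = 44/15 ≈ 2.933 bits/symbol.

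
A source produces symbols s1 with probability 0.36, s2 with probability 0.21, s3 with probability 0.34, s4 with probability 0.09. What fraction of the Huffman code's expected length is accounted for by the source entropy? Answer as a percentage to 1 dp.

95.1%

Entropy H = −Σ p log₂ p ≈ 1.8453 bits.
Huffman merges: 9/100+21/100→3/10; 3/10+17/50→16/25; 9/25+16/25→1. L = 97/50 ≈ 1.9400.
Efficiency = H/L = 1.8453/1.9400 = 95.1%.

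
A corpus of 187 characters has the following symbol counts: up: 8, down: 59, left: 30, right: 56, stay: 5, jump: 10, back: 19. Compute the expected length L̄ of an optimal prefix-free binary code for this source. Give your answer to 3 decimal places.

Probabilities are the counts divided by 187.
Repeatedly combine the two least-probable nodes; the expected code length is the sum of the merged weights.
merge 5/187 + 8/187 → 13/187
merge 10/187 + 13/187 → 23/187
merge 19/187 + 23/187 → 42/187
merge 30/187 + 42/187 → 72/187
merge 56/187 + 59/187 → 115/187
merge 72/187 + 115/187 → 1
L = 13/187 + 23/187 + 42/187 + 72/187 + 115/187 + 1 = 452/187 ≈ 2.417 bits/symbol.

2.417 bits/symbol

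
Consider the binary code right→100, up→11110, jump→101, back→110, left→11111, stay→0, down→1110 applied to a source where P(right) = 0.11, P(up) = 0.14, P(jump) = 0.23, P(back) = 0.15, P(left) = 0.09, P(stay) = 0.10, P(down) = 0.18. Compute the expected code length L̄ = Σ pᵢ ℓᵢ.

3.44 bits/symbol

L̄ = Σ pᵢ·ℓᵢ = 0.11·3 + 0.14·5 + 0.23·3 + 0.15·3 + 0.09·5 + 0.10·1 + 0.18·4 = 3.44 bits/symbol.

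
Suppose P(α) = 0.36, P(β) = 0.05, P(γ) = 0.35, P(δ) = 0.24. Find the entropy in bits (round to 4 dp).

H = −Σ pᵢ log₂ pᵢ.
−0.36·log₂(0.36) = 0.5306
−0.05·log₂(0.05) = 0.2161
−0.35·log₂(0.35) = 0.5301
−0.24·log₂(0.24) = 0.4941
Sum ≈ 1.7709 → 1.7709 bits.

1.7709 bits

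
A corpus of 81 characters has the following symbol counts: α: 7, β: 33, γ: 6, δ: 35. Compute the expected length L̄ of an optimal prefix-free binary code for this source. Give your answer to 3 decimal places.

Probabilities are the counts divided by 81.
Repeatedly combine the two least-probable nodes; the expected code length is the sum of the merged weights.
merge 2/27 + 7/81 → 13/81
merge 13/81 + 11/27 → 46/81
merge 35/81 + 46/81 → 1
L = 13/81 + 46/81 + 1 = 140/81 ≈ 1.728 bits/symbol.

1.728 bits/symbol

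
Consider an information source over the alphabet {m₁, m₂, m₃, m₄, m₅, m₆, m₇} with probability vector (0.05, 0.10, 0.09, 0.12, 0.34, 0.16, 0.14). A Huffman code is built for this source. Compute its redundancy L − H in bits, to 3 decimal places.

0.063 bits

Entropy H = −Σ p log₂ p ≈ 2.5773 bits.
Huffman merges: 1/20+9/100→7/50; 1/10+3/25→11/50; 7/50+7/50→7/25; 4/25+11/50→19/50; 7/25+17/50→31/50; 19/50+31/50→1. L = 66/25 ≈ 2.6400.
L − H = 2.6400 − 2.5773 = 0.063 bits.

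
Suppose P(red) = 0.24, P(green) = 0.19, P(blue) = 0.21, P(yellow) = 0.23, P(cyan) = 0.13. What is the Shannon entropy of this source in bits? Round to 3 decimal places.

H = −Σ pᵢ log₂ pᵢ.
−0.24·log₂(0.24) = 0.4941
−0.19·log₂(0.19) = 0.4552
−0.21·log₂(0.21) = 0.4728
−0.23·log₂(0.23) = 0.4877
−0.13·log₂(0.13) = 0.3826
Sum ≈ 2.2925 → 2.292 bits.

2.292 bits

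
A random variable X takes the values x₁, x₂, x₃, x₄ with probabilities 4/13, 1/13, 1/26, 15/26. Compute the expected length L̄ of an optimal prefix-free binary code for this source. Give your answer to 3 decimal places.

Repeatedly combine the two least-probable nodes; the expected code length is the sum of the merged weights.
merge 1/26 + 1/13 → 3/26
merge 3/26 + 4/13 → 11/26
merge 11/26 + 15/26 → 1
L = 3/26 + 11/26 + 1 = 20/13 ≈ 1.538 bits/symbol.

1.538 bits/symbol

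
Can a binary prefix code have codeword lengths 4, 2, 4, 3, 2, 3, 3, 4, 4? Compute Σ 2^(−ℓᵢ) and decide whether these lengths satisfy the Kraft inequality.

1.125; no

With common denominator 2^4 = 16: Σ 2^(−ℓᵢ) = 1/16 + 4/16 + 1/16 + 2/16 + 4/16 + 2/16 + 2/16 + 1/16 + 1/16 = 18/16 = 1.125.
Kraft's inequality requires Σ ≤ 1; here Σ = 1.125 > 1, so no such prefix code exists.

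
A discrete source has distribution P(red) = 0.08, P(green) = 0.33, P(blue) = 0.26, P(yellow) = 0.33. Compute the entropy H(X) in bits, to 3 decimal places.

1.852 bits

H = −Σ pᵢ log₂ pᵢ.
−0.08·log₂(0.08) = 0.2915
−0.33·log₂(0.33) = 0.5278
−0.26·log₂(0.26) = 0.5053
−0.33·log₂(0.33) = 0.5278
Sum ≈ 1.8524 → 1.852 bits.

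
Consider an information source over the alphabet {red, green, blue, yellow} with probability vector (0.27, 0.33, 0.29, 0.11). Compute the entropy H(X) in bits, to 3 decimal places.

1.906 bits

H = −Σ pᵢ log₂ pᵢ.
−0.27·log₂(0.27) = 0.5100
−0.33·log₂(0.33) = 0.5278
−0.29·log₂(0.29) = 0.5179
−0.11·log₂(0.11) = 0.3503
Sum ≈ 1.9060 → 1.906 bits.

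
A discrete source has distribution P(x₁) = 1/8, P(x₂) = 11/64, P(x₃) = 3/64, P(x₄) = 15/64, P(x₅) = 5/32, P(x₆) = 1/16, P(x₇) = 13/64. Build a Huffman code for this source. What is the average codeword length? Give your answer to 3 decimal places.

2.672 bits/symbol

Repeatedly combine the two least-probable nodes; the expected code length is the sum of the merged weights.
merge 3/64 + 1/16 → 7/64
merge 7/64 + 1/8 → 15/64
merge 5/32 + 11/64 → 21/64
merge 13/64 + 15/64 → 7/16
merge 15/64 + 21/64 → 9/16
merge 7/16 + 9/16 → 1
L = 7/64 + 15/64 + 21/64 + 7/16 + 9/16 + 1 = 171/64 ≈ 2.672 bits/symbol.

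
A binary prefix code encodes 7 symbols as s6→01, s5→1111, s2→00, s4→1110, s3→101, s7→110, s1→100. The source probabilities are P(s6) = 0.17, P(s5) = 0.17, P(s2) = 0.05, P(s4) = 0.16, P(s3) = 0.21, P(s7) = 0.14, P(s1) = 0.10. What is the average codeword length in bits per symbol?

3.11 bits/symbol

L̄ = Σ pᵢ·ℓᵢ = 0.17·2 + 0.17·4 + 0.05·2 + 0.16·4 + 0.21·3 + 0.14·3 + 0.10·3 = 3.11 bits/symbol.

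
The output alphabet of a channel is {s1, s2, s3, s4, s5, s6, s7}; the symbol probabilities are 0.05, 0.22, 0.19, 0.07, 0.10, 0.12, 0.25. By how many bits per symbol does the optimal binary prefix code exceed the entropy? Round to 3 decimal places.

Entropy H = −Σ p log₂ p ≈ 2.6197 bits.
Huffman merges: 1/20+7/100→3/25; 1/10+3/25→11/50; 3/25+19/100→31/100; 11/50+11/50→11/25; 1/4+31/100→14/25; 11/25+14/25→1. L = 53/20 ≈ 2.6500.
L − H = 2.6500 − 2.6197 = 0.030 bits.

0.030 bits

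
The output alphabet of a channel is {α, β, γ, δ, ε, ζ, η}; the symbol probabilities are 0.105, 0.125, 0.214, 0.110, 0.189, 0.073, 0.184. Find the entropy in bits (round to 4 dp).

2.7220 bits

H = −Σ pᵢ log₂ pᵢ.
−0.105·log₂(0.105) = 0.3414
−0.125·log₂(0.125) = 0.3750
−0.214·log₂(0.214) = 0.4760
−0.110·log₂(0.110) = 0.3503
−0.189·log₂(0.189) = 0.4543
−0.073·log₂(0.073) = 0.2756
−0.184·log₂(0.184) = 0.4494
Sum ≈ 2.7220 → 2.7220 bits.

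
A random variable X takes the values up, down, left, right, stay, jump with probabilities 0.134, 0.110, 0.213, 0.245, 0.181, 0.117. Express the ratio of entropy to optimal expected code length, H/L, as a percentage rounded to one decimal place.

99.1%

Entropy H = −Σ p log₂ p ≈ 2.5197 bits.
Huffman merges: 11/100+117/1000→227/1000; 67/500+181/1000→63/200; 213/1000+227/1000→11/25; 49/200+63/200→14/25; 11/25+14/25→1. L = 1271/500 ≈ 2.5420.
Efficiency = H/L = 2.5197/2.5420 = 99.1%.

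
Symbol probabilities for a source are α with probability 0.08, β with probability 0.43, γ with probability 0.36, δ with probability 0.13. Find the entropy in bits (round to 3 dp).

H = −Σ pᵢ log₂ pᵢ.
−0.08·log₂(0.08) = 0.2915
−0.43·log₂(0.43) = 0.5236
−0.36·log₂(0.36) = 0.5306
−0.13·log₂(0.13) = 0.3826
Sum ≈ 1.7283 → 1.728 bits.

1.728 bits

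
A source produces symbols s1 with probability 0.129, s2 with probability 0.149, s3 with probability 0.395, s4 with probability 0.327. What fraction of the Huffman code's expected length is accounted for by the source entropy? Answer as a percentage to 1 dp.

98.1%

Entropy H = −Σ p log₂ p ≈ 1.8470 bits.
Huffman merges: 129/1000+149/1000→139/500; 139/500+327/1000→121/200; 79/200+121/200→1. L = 1883/1000 ≈ 1.8830.
Efficiency = H/L = 1.8470/1.8830 = 98.1%.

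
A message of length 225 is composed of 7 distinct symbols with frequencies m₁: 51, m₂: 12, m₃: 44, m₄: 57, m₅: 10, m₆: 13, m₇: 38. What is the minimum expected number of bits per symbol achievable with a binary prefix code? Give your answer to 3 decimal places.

2.578 bits/symbol

Probabilities are the counts divided by 225.
Repeatedly combine the two least-probable nodes; the expected code length is the sum of the merged weights.
merge 2/45 + 4/75 → 22/225
merge 13/225 + 22/225 → 7/45
merge 7/45 + 38/225 → 73/225
merge 44/225 + 17/75 → 19/45
merge 19/75 + 73/225 → 26/45
merge 19/45 + 26/45 → 1
L = 22/225 + 7/45 + 73/225 + 19/45 + 26/45 + 1 = 116/45 ≈ 2.578 bits/symbol.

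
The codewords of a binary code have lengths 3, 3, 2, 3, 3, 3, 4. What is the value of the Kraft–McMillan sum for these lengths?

0.9375

With common denominator 2^4 = 16: Σ 2^(−ℓᵢ) = 2/16 + 2/16 + 4/16 + 2/16 + 2/16 + 2/16 + 1/16 = 15/16 = 0.9375.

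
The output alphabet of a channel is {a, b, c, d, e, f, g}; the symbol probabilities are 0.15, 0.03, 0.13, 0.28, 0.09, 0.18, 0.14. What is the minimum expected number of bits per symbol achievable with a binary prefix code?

Repeatedly combine the two least-probable nodes; the expected code length is the sum of the merged weights.
merge 3/100 + 9/100 → 3/25
merge 3/25 + 13/100 → 1/4
merge 7/50 + 3/20 → 29/100
merge 9/50 + 1/4 → 43/100
merge 7/25 + 29/100 → 57/100
merge 43/100 + 57/100 → 1
L = 3/25 + 1/4 + 29/100 + 43/100 + 57/100 + 1 = 133/50 = 2.66 bits/symbol.

2.66 bits/symbol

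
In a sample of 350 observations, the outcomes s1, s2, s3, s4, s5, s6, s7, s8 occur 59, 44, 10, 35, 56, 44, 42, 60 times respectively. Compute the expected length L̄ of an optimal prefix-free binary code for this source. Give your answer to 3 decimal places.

2.957 bits/symbol

Probabilities are the counts divided by 350.
Repeatedly combine the two least-probable nodes; the expected code length is the sum of the merged weights.
merge 1/35 + 1/10 → 9/70
merge 3/25 + 22/175 → 43/175
merge 22/175 + 9/70 → 89/350
merge 4/25 + 59/350 → 23/70
merge 6/35 + 43/175 → 73/175
merge 89/350 + 23/70 → 102/175
merge 73/175 + 102/175 → 1
L = 9/70 + 43/175 + 89/350 + 23/70 + 73/175 + 102/175 + 1 = 207/70 ≈ 2.957 bits/symbol.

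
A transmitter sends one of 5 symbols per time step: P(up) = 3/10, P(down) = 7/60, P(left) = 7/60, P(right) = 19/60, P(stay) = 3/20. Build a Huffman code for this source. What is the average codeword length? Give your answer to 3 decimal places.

2.233 bits/symbol

Repeatedly combine the two least-probable nodes; the expected code length is the sum of the merged weights.
merge 7/60 + 7/60 → 7/30
merge 3/20 + 7/30 → 23/60
merge 3/10 + 19/60 → 37/60
merge 23/60 + 37/60 → 1
L = 7/30 + 23/60 + 37/60 + 1 = 67/30 ≈ 2.233 bits/symbol.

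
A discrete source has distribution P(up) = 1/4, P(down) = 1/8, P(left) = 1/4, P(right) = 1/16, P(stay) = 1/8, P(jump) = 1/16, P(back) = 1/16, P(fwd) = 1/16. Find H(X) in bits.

Each probability is a power of 1/2, so log₂(1/p) is an integer.
H = Σ p·log₂(1/p) = 1/4·2 + 1/8·3 + 1/4·2 + 1/16·4 + 1/8·3 + 1/16·4 + 1/16·4 + 1/16·4 = 2.75 bits.

2.75 bits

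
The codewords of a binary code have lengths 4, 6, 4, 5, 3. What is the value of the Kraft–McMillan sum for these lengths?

With common denominator 2^6 = 64: Σ 2^(−ℓᵢ) = 4/64 + 1/64 + 4/64 + 2/64 + 8/64 = 19/64 = 0.296875.

0.296875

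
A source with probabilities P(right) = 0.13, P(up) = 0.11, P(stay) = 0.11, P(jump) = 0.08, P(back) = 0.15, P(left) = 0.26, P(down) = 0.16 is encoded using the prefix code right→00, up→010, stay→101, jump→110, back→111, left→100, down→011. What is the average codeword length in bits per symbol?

L̄ = Σ pᵢ·ℓᵢ = 0.13·2 + 0.11·3 + 0.11·3 + 0.08·3 + 0.15·3 + 0.26·3 + 0.16·3 = 2.87 bits/symbol.

2.87 bits/symbol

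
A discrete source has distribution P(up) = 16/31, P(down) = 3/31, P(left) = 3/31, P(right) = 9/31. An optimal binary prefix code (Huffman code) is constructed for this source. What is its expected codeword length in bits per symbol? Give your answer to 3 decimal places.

Repeatedly combine the two least-probable nodes; the expected code length is the sum of the merged weights.
merge 3/31 + 3/31 → 6/31
merge 6/31 + 9/31 → 15/31
merge 15/31 + 16/31 → 1
L = 6/31 + 15/31 + 1 = 52/31 ≈ 1.677 bits/symbol.

1.677 bits/symbol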